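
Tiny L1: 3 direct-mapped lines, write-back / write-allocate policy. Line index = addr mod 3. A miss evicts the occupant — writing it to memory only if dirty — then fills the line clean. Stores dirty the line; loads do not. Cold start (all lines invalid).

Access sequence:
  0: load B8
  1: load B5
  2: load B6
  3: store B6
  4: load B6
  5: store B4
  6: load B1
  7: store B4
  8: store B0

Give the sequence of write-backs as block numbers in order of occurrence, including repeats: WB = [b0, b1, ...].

0: R B8 -> L2 miss  d=-]
1: R B5 -> L2 miss  d=-]
2: R B6 -> L0 miss  d=-]
3: W B6 -> L0 hit  d=D]
4: R B6 -> L0 hit  d=D]
5: W B4 -> L1 miss  d=D]
6: R B1 -> L1 miss wb->B4  d=-]
7: W B4 -> L1 miss  d=D]
8: W B0 -> L0 miss wb->B6  d=D]

WB = [4, 6]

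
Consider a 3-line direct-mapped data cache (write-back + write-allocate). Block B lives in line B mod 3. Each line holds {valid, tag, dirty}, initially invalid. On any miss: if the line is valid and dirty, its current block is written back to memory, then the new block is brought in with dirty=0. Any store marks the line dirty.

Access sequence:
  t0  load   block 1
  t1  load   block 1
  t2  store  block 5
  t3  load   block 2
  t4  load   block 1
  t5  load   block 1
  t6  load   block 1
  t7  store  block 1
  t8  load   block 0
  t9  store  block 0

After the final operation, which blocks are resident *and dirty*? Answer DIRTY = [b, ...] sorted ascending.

0: R B1 -> L1 miss  d=-]
1: R B1 -> L1 hit  d=-]
2: W B5 -> L2 miss  d=D]
3: R B2 -> L2 miss wb->B5  d=-]
4: R B1 -> L1 hit  d=-]
5: R B1 -> L1 hit  d=-]
6: R B1 -> L1 hit  d=-]
7: W B1 -> L1 hit  d=D]
8: R B0 -> L0 miss  d=-]
9: W B0 -> L0 hit  d=D]

DIRTY = [0, 1]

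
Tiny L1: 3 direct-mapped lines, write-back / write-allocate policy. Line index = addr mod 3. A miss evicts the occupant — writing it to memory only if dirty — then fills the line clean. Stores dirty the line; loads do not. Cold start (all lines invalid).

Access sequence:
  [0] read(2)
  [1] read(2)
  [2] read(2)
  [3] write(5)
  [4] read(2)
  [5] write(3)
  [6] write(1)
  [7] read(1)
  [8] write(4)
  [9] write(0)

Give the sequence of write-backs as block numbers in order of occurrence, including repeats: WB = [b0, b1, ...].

WB = [5, 1, 3]

0: R B2 -> L2 miss  d=-]
1: R B2 -> L2 hit  d=-]
2: R B2 -> L2 hit  d=-]
3: W B5 -> L2 miss  d=D]
4: R B2 -> L2 miss wb->B5  d=-]
5: W B3 -> L0 miss  d=D]
6: W B1 -> L1 miss  d=D]
7: R B1 -> L1 hit  d=D]
8: W B4 -> L1 miss wb->B1  d=D]
9: W B0 -> L0 miss wb->B3  d=D]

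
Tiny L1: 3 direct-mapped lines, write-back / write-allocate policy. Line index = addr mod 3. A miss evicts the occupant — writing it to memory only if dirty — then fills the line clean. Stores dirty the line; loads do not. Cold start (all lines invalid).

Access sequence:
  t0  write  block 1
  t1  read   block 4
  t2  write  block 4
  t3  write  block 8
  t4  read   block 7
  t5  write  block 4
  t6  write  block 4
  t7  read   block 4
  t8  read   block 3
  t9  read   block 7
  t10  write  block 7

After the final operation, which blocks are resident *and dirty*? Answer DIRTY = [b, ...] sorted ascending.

DIRTY = [7, 8]

  0 | W B1 → L1 miss [D]
  1 | R B4 → L1 miss wb→B1 [-]
  2 | W B4 → L1 hit [D]
  3 | W B8 → L2 miss [D]
  4 | R B7 → L1 miss wb→B4 [-]
  5 | W B4 → L1 miss [D]
  6 | W B4 → L1 hit [D]
  7 | R B4 → L1 hit [D]
  8 | R B3 → L0 miss [-]
  9 | R B7 → L1 miss wb→B4 [-]
  10 | W B7 → L1 hit [D]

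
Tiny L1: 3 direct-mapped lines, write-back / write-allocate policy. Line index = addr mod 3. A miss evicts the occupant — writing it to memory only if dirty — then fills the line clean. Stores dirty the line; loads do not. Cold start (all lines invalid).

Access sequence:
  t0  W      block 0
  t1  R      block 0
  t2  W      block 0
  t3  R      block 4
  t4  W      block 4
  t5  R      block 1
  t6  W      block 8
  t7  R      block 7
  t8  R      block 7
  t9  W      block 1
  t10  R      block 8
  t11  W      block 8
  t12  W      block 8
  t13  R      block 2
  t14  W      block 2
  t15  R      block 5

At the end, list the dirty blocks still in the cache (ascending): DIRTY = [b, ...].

DIRTY = [0, 1]

0: W B0 → L0 miss [D]
1: R B0 → L0 hit [D]
2: W B0 → L0 hit [D]
3: R B4 → L1 miss [-]
4: W B4 → L1 hit [D]
5: R B1 → L1 miss wb→B4 [-]
6: W B8 → L2 miss [D]
7: R B7 → L1 miss [-]
8: R B7 → L1 hit [-]
9: W B1 → L1 miss [D]
10: R B8 → L2 hit [D]
11: W B8 → L2 hit [D]
12: W B8 → L2 hit [D]
13: R B2 → L2 miss wb→B8 [-]
14: W B2 → L2 hit [D]
15: R B5 → L2 miss wb→B2 [-]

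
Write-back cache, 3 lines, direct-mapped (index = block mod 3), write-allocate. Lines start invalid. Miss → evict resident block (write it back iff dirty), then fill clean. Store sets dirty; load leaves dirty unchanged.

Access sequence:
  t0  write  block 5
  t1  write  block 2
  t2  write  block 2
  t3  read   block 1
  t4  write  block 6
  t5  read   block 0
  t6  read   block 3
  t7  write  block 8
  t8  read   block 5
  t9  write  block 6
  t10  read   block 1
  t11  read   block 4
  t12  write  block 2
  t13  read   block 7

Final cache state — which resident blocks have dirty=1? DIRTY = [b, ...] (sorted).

0: W B5 → L2 miss [D]
1: W B2 → L2 miss wb→B5 [D]
2: W B2 → L2 hit [D]
3: R B1 → L1 miss [-]
4: W B6 → L0 miss [D]
5: R B0 → L0 miss wb→B6 [-]
6: R B3 → L0 miss [-]
7: W B8 → L2 miss wb→B2 [D]
8: R B5 → L2 miss wb→B8 [-]
9: W B6 → L0 miss [D]
10: R B1 → L1 hit [-]
11: R B4 → L1 miss [-]
12: W B2 → L2 miss [D]
13: R B7 → L1 miss [-]

DIRTY = [2, 6]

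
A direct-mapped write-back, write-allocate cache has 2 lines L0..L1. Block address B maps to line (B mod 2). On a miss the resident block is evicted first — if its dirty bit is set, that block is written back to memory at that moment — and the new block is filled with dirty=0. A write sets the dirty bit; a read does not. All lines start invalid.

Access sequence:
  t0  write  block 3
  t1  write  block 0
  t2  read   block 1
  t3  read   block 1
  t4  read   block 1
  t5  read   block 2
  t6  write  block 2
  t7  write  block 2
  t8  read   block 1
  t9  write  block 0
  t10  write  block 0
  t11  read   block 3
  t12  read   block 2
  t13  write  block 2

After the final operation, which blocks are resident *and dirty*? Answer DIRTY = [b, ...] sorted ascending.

DIRTY = [2]

0: W B3 → L1 miss [D]
1: W B0 → L0 miss [D]
2: R B1 → L1 miss wb→B3 [-]
3: R B1 → L1 hit [-]
4: R B1 → L1 hit [-]
5: R B2 → L0 miss wb→B0 [-]
6: W B2 → L0 hit [D]
7: W B2 → L0 hit [D]
8: R B1 → L1 hit [-]
9: W B0 → L0 miss wb→B2 [D]
10: W B0 → L0 hit [D]
11: R B3 → L1 miss [-]
12: R B2 → L0 miss wb→B0 [-]
13: W B2 → L0 hit [D]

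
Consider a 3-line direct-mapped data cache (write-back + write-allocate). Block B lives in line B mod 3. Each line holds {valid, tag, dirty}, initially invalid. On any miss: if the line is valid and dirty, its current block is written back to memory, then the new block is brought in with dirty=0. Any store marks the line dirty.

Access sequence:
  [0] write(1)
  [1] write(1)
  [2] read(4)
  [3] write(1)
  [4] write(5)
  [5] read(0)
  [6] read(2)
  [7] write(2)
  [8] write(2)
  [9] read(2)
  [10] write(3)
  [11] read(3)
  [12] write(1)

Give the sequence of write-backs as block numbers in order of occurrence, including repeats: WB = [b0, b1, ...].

WB = [1, 5]

0: W B1 → L1 miss [D]
1: W B1 → L1 hit [D]
2: R B4 → L1 miss wb→B1 [-]
3: W B1 → L1 miss [D]
4: W B5 → L2 miss [D]
5: R B0 → L0 miss [-]
6: R B2 → L2 miss wb→B5 [-]
7: W B2 → L2 hit [D]
8: W B2 → L2 hit [D]
9: R B2 → L2 hit [D]
10: W B3 → L0 miss [D]
11: R B3 → L0 hit [D]
12: W B1 → L1 hit [D]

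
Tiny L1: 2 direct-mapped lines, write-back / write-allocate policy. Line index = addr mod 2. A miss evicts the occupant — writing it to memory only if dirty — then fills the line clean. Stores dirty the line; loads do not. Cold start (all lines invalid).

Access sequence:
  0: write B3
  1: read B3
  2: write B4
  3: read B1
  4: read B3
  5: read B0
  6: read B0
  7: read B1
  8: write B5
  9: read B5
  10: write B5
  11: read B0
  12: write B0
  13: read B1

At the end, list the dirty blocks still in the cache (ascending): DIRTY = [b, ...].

DIRTY = [0]

0: W B3 → L1 miss [D]
1: R B3 → L1 hit [D]
2: W B4 → L0 miss [D]
3: R B1 → L1 miss wb→B3 [-]
4: R B3 → L1 miss [-]
5: R B0 → L0 miss wb→B4 [-]
6: R B0 → L0 hit [-]
7: R B1 → L1 miss [-]
8: W B5 → L1 miss [D]
9: R B5 → L1 hit [D]
10: W B5 → L1 hit [D]
11: R B0 → L0 hit [-]
12: W B0 → L0 hit [D]
13: R B1 → L1 miss wb→B5 [-]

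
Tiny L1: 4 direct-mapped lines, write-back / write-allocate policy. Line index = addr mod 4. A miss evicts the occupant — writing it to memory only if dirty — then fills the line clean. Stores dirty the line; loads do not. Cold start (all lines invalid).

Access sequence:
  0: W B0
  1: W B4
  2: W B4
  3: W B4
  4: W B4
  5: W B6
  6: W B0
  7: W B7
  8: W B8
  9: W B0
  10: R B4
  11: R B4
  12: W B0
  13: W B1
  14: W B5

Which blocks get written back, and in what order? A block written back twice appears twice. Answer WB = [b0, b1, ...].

  0 | W B0 → L0 miss [D]
  1 | W B4 → L0 miss wb→B0 [D]
  2 | W B4 → L0 hit [D]
  3 | W B4 → L0 hit [D]
  4 | W B4 → L0 hit [D]
  5 | W B6 → L2 miss [D]
  6 | W B0 → L0 miss wb→B4 [D]
  7 | W B7 → L3 miss [D]
  8 | W B8 → L0 miss wb→B0 [D]
  9 | W B0 → L0 miss wb→B8 [D]
  10 | R B4 → L0 miss wb→B0 [-]
  11 | R B4 → L0 hit [-]
  12 | W B0 → L0 miss [D]
  13 | W B1 → L1 miss [D]
  14 | W B5 → L1 miss wb→B1 [D]

WB = [0, 4, 0, 8, 0, 1]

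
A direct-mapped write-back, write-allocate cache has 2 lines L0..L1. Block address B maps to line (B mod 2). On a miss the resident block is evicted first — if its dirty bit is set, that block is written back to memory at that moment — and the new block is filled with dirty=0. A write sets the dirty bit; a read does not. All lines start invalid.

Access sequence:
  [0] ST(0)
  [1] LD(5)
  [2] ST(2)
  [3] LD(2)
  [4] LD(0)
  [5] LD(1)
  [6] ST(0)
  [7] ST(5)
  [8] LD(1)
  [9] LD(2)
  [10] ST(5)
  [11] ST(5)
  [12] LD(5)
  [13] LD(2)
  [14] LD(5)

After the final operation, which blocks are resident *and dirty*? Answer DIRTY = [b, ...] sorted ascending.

DIRTY = [5]

0: W B0 -> L0 miss  d=D]
1: R B5 -> L1 miss  d=-]
2: W B2 -> L0 miss wb->B0  d=D]
3: R B2 -> L0 hit  d=D]
4: R B0 -> L0 miss wb->B2  d=-]
5: R B1 -> L1 miss  d=-]
6: W B0 -> L0 hit  d=D]
7: W B5 -> L1 miss  d=D]
8: R B1 -> L1 miss wb->B5  d=-]
9: R B2 -> L0 miss wb->B0  d=-]
10: W B5 -> L1 miss  d=D]
11: W B5 -> L1 hit  d=D]
12: R B5 -> L1 hit  d=D]
13: R B2 -> L0 hit  d=-]
14: R B5 -> L1 hit  d=D]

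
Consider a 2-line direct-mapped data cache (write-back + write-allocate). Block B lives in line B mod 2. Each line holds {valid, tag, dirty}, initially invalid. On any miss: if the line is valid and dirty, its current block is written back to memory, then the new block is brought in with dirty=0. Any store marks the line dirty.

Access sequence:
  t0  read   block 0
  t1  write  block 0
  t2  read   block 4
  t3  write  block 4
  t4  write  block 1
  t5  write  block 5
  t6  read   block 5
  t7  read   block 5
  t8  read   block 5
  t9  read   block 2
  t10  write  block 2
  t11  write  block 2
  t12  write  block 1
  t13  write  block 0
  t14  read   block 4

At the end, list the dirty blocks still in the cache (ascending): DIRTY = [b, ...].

DIRTY = [1]

  0 | R B0 → L0 miss [-]
  1 | W B0 → L0 hit [D]
  2 | R B4 → L0 miss wb→B0 [-]
  3 | W B4 → L0 hit [D]
  4 | W B1 → L1 miss [D]
  5 | W B5 → L1 miss wb→B1 [D]
  6 | R B5 → L1 hit [D]
  7 | R B5 → L1 hit [D]
  8 | R B5 → L1 hit [D]
  9 | R B2 → L0 miss wb→B4 [-]
  10 | W B2 → L0 hit [D]
  11 | W B2 → L0 hit [D]
  12 | W B1 → L1 miss wb→B5 [D]
  13 | W B0 → L0 miss wb→B2 [D]
  14 | R B4 → L0 miss wb→B0 [-]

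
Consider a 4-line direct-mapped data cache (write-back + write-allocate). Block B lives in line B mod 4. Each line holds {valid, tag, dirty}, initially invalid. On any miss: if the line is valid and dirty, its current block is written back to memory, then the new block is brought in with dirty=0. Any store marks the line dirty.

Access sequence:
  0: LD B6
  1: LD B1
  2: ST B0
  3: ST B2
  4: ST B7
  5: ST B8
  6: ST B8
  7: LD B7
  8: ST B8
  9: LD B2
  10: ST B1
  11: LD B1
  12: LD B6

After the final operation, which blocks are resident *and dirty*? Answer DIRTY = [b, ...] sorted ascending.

DIRTY = [1, 7, 8]

0: R B6 → L2 miss [-]
1: R B1 → L1 miss [-]
2: W B0 → L0 miss [D]
3: W B2 → L2 miss [D]
4: W B7 → L3 miss [D]
5: W B8 → L0 miss wb→B0 [D]
6: W B8 → L0 hit [D]
7: R B7 → L3 hit [D]
8: W B8 → L0 hit [D]
9: R B2 → L2 hit [D]
10: W B1 → L1 hit [D]
11: R B1 → L1 hit [D]
12: R B6 → L2 miss wb→B2 [-]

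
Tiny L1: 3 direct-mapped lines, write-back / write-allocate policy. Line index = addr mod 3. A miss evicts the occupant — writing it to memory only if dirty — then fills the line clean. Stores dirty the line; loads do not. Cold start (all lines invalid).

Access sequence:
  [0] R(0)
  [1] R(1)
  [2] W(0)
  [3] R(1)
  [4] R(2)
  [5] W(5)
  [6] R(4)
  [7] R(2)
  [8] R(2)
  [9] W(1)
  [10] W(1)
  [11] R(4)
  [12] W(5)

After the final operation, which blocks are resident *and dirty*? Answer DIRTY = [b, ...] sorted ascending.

DIRTY = [0, 5]

  0 | R B0 → L0 miss [-]
  1 | R B1 → L1 miss [-]
  2 | W B0 → L0 hit [D]
  3 | R B1 → L1 hit [-]
  4 | R B2 → L2 miss [-]
  5 | W B5 → L2 miss [D]
  6 | R B4 → L1 miss [-]
  7 | R B2 → L2 miss wb→B5 [-]
  8 | R B2 → L2 hit [-]
  9 | W B1 → L1 miss [D]
  10 | W B1 → L1 hit [D]
  11 | R B4 → L1 miss wb→B1 [-]
  12 | W B5 → L2 miss [D]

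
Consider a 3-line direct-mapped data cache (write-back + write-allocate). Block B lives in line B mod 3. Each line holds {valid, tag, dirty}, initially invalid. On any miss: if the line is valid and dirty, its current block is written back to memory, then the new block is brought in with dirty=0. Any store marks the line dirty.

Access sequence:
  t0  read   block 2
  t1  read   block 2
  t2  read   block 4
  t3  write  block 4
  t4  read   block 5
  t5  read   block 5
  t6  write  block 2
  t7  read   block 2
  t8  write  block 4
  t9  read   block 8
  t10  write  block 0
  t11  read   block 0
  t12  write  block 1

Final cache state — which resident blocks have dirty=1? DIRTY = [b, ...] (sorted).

DIRTY = [0, 1]

0: R B2 → L2 miss [-]
1: R B2 → L2 hit [-]
2: R B4 → L1 miss [-]
3: W B4 → L1 hit [D]
4: R B5 → L2 miss [-]
5: R B5 → L2 hit [-]
6: W B2 → L2 miss [D]
7: R B2 → L2 hit [D]
8: W B4 → L1 hit [D]
9: R B8 → L2 miss wb→B2 [-]
10: W B0 → L0 miss [D]
11: R B0 → L0 hit [D]
12: W B1 → L1 miss wb→B4 [D]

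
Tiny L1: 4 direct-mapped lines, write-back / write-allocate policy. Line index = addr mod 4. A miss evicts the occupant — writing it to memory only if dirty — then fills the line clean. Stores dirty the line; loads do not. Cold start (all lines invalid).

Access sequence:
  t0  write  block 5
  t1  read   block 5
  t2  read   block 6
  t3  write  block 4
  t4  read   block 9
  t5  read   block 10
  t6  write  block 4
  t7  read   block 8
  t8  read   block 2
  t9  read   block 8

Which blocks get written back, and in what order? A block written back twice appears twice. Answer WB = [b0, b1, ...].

WB = [5, 4]

0: W B5 → L1 miss [D]
1: R B5 → L1 hit [D]
2: R B6 → L2 miss [-]
3: W B4 → L0 miss [D]
4: R B9 → L1 miss wb→B5 [-]
5: R B10 → L2 miss [-]
6: W B4 → L0 hit [D]
7: R B8 → L0 miss wb→B4 [-]
8: R B2 → L2 miss [-]
9: R B8 → L0 hit [-]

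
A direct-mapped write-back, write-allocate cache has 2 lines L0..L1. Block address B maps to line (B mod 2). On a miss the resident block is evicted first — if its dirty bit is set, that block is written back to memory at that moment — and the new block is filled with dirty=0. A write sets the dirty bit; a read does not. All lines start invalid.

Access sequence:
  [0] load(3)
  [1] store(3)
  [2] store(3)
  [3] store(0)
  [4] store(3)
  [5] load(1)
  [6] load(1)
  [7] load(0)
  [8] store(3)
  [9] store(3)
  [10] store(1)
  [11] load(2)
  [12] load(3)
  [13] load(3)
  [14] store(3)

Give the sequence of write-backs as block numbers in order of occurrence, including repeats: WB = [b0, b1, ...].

  0 | R B3 → L1 miss [-]
  1 | W B3 → L1 hit [D]
  2 | W B3 → L1 hit [D]
  3 | W B0 → L0 miss [D]
  4 | W B3 → L1 hit [D]
  5 | R B1 → L1 miss wb→B3 [-]
  6 | R B1 → L1 hit [-]
  7 | R B0 → L0 hit [D]
  8 | W B3 → L1 miss [D]
  9 | W B3 → L1 hit [D]
  10 | W B1 → L1 miss wb→B3 [D]
  11 | R B2 → L0 miss wb→B0 [-]
  12 | R B3 → L1 miss wb→B1 [-]
  13 | R B3 → L1 hit [-]
  14 | W B3 → L1 hit [D]

WB = [3, 3, 0, 1]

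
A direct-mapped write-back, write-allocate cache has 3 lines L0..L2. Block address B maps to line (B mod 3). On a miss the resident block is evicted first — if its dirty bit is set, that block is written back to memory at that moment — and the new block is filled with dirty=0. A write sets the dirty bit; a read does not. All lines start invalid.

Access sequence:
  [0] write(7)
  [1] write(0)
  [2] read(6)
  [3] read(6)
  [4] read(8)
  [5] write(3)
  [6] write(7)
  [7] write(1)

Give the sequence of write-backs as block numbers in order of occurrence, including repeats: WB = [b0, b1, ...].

0: W B7 → L1 miss [D]
1: W B0 → L0 miss [D]
2: R B6 → L0 miss wb→B0 [-]
3: R B6 → L0 hit [-]
4: R B8 → L2 miss [-]
5: W B3 → L0 miss [D]
6: W B7 → L1 hit [D]
7: W B1 → L1 miss wb→B7 [D]

WB = [0, 7]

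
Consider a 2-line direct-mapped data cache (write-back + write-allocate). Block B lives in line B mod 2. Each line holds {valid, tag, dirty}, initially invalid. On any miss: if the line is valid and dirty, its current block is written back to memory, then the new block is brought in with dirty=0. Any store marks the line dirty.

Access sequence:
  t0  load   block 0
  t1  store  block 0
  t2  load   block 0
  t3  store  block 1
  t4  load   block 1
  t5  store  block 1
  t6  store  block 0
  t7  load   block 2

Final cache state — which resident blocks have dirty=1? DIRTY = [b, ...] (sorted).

0: R B0 → L0 miss [-]
1: W B0 → L0 hit [D]
2: R B0 → L0 hit [D]
3: W B1 → L1 miss [D]
4: R B1 → L1 hit [D]
5: W B1 → L1 hit [D]
6: W B0 → L0 hit [D]
7: R B2 → L0 miss wb→B0 [-]

DIRTY = [1]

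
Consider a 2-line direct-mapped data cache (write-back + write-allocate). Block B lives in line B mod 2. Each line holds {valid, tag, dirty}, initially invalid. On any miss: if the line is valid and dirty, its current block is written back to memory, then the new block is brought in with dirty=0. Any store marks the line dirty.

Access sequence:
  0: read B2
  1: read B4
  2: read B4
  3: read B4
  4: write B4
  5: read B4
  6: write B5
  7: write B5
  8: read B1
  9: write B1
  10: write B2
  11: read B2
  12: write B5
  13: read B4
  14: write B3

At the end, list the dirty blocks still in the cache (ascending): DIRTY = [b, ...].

0: R B2 -> L0 miss  d=-]
1: R B4 -> L0 miss  d=-]
2: R B4 -> L0 hit  d=-]
3: R B4 -> L0 hit  d=-]
4: W B4 -> L0 hit  d=D]
5: R B4 -> L0 hit  d=D]
6: W B5 -> L1 miss  d=D]
7: W B5 -> L1 hit  d=D]
8: R B1 -> L1 miss wb->B5  d=-]
9: W B1 -> L1 hit  d=D]
10: W B2 -> L0 miss wb->B4  d=D]
11: R B2 -> L0 hit  d=D]
12: W B5 -> L1 miss wb->B1  d=D]
13: R B4 -> L0 miss wb->B2  d=-]
14: W B3 -> L1 miss wb->B5  d=D]

DIRTY = [3]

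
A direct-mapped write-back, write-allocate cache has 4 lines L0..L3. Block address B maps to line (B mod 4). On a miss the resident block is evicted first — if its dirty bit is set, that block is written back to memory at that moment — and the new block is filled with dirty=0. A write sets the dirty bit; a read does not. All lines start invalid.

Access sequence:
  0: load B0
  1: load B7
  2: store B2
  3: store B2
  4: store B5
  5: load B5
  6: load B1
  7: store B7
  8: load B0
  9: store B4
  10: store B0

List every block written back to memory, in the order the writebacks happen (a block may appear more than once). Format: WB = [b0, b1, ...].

WB = [5, 4]

  0 | R B0 → L0 miss [-]
  1 | R B7 → L3 miss [-]
  2 | W B2 → L2 miss [D]
  3 | W B2 → L2 hit [D]
  4 | W B5 → L1 miss [D]
  5 | R B5 → L1 hit [D]
  6 | R B1 → L1 miss wb→B5 [-]
  7 | W B7 → L3 hit [D]
  8 | R B0 → L0 hit [-]
  9 | W B4 → L0 miss [D]
  10 | W B0 → L0 miss wb→B4 [D]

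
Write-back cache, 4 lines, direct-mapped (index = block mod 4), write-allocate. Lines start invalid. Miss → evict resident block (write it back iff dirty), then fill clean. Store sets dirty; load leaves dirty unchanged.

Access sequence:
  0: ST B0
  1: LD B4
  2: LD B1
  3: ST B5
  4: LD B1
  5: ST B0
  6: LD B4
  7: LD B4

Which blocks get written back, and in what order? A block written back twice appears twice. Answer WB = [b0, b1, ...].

  0 | W B0 → L0 miss [D]
  1 | R B4 → L0 miss wb→B0 [-]
  2 | R B1 → L1 miss [-]
  3 | W B5 → L1 miss [D]
  4 | R B1 → L1 miss wb→B5 [-]
  5 | W B0 → L0 miss [D]
  6 | R B4 → L0 miss wb→B0 [-]
  7 | R B4 → L0 hit [-]

WB = [0, 5, 0]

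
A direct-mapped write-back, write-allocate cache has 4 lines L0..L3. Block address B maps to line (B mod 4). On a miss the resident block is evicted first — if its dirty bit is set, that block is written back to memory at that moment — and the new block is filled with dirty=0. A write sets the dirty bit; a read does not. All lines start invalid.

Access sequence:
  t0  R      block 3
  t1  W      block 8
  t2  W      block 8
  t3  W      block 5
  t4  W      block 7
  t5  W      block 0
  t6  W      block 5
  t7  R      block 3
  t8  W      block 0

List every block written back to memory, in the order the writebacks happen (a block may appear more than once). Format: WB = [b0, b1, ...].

0: R B3 → L3 miss [-]
1: W B8 → L0 miss [D]
2: W B8 → L0 hit [D]
3: W B5 → L1 miss [D]
4: W B7 → L3 miss [D]
5: W B0 → L0 miss wb→B8 [D]
6: W B5 → L1 hit [D]
7: R B3 → L3 miss wb→B7 [-]
8: W B0 → L0 hit [D]

WB = [8, 7]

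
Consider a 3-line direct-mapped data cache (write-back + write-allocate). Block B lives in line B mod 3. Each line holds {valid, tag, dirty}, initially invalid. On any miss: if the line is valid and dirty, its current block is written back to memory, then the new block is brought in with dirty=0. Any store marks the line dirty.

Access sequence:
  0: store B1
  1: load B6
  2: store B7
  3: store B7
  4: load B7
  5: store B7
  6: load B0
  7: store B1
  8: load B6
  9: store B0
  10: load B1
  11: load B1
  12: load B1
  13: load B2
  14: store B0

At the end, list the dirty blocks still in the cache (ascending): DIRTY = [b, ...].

DIRTY = [0, 1]

0: W B1 -> L1 miss  d=D]
1: R B6 -> L0 miss  d=-]
2: W B7 -> L1 miss wb->B1  d=D]
3: W B7 -> L1 hit  d=D]
4: R B7 -> L1 hit  d=D]
5: W B7 -> L1 hit  d=D]
6: R B0 -> L0 miss  d=-]
7: W B1 -> L1 miss wb->B7  d=D]
8: R B6 -> L0 miss  d=-]
9: W B0 -> L0 miss  d=D]
10: R B1 -> L1 hit  d=D]
11: R B1 -> L1 hit  d=D]
12: R B1 -> L1 hit  d=D]
13: R B2 -> L2 miss  d=-]
14: W B0 -> L0 hit  d=D]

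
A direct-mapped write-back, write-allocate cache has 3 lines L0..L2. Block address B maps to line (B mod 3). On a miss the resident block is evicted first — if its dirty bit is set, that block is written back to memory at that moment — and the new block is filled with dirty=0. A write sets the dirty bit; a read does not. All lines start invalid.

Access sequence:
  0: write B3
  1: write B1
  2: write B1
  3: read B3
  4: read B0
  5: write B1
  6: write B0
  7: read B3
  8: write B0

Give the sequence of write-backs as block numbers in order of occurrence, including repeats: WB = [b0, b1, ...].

WB = [3, 0]

  0 | W B3 → L0 miss [D]
  1 | W B1 → L1 miss [D]
  2 | W B1 → L1 hit [D]
  3 | R B3 → L0 hit [D]
  4 | R B0 → L0 miss wb→B3 [-]
  5 | W B1 → L1 hit [D]
  6 | W B0 → L0 hit [D]
  7 | R B3 → L0 miss wb→B0 [-]
  8 | W B0 → L0 miss [D]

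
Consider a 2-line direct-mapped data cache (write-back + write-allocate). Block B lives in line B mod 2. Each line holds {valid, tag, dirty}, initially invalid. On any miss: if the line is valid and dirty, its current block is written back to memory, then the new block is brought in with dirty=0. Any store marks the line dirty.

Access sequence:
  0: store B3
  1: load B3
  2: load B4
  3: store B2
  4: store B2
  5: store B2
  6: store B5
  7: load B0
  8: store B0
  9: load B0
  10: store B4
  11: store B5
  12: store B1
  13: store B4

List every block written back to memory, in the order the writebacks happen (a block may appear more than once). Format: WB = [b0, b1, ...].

  0 | W B3 → L1 miss [D]
  1 | R B3 → L1 hit [D]
  2 | R B4 → L0 miss [-]
  3 | W B2 → L0 miss [D]
  4 | W B2 → L0 hit [D]
  5 | W B2 → L0 hit [D]
  6 | W B5 → L1 miss wb→B3 [D]
  7 | R B0 → L0 miss wb→B2 [-]
  8 | W B0 → L0 hit [D]
  9 | R B0 → L0 hit [D]
  10 | W B4 → L0 miss wb→B0 [D]
  11 | W B5 → L1 hit [D]
  12 | W B1 → L1 miss wb→B5 [D]
  13 | W B4 → L0 hit [D]

WB = [3, 2, 0, 5]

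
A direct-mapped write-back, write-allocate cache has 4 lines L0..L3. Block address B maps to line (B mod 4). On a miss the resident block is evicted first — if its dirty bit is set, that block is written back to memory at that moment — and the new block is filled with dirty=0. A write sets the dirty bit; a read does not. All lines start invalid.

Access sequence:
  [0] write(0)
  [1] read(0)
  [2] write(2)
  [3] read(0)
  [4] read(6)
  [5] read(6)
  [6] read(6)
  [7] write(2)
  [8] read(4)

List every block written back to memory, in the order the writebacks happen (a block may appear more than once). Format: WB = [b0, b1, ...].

WB = [2, 0]

0: W B0 → L0 miss [D]
1: R B0 → L0 hit [D]
2: W B2 → L2 miss [D]
3: R B0 → L0 hit [D]
4: R B6 → L2 miss wb→B2 [-]
5: R B6 → L2 hit [-]
6: R B6 → L2 hit [-]
7: W B2 → L2 miss [D]
8: R B4 → L0 miss wb→B0 [-]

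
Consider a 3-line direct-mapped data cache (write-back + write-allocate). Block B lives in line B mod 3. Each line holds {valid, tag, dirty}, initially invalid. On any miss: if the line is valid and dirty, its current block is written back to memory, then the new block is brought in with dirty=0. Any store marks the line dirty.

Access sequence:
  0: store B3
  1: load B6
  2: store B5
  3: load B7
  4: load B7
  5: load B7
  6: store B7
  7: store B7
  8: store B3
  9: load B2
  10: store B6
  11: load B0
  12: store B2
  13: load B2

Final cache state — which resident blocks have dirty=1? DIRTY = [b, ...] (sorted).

DIRTY = [2, 7]

  0 | W B3 → L0 miss [D]
  1 | R B6 → L0 miss wb→B3 [-]
  2 | W B5 → L2 miss [D]
  3 | R B7 → L1 miss [-]
  4 | R B7 → L1 hit [-]
  5 | R B7 → L1 hit [-]
  6 | W B7 → L1 hit [D]
  7 | W B7 → L1 hit [D]
  8 | W B3 → L0 miss [D]
  9 | R B2 → L2 miss wb→B5 [-]
  10 | W B6 → L0 miss wb→B3 [D]
  11 | R B0 → L0 miss wb→B6 [-]
  12 | W B2 → L2 hit [D]
  13 | R B2 → L2 hit [D]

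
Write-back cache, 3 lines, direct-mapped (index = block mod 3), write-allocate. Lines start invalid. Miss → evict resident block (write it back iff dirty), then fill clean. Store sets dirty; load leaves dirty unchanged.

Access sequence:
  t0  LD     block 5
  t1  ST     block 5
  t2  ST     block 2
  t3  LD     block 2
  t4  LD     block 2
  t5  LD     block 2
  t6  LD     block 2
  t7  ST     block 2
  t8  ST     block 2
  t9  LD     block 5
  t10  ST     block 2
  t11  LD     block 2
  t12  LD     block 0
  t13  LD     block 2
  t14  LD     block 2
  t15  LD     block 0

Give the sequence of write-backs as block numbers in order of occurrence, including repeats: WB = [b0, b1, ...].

  0 | R B5 → L2 miss [-]
  1 | W B5 → L2 hit [D]
  2 | W B2 → L2 miss wb→B5 [D]
  3 | R B2 → L2 hit [D]
  4 | R B2 → L2 hit [D]
  5 | R B2 → L2 hit [D]
  6 | R B2 → L2 hit [D]
  7 | W B2 → L2 hit [D]
  8 | W B2 → L2 hit [D]
  9 | R B5 → L2 miss wb→B2 [-]
  10 | W B2 → L2 miss [D]
  11 | R B2 → L2 hit [D]
  12 | R B0 → L0 miss [-]
  13 | R B2 → L2 hit [D]
  14 | R B2 → L2 hit [D]
  15 | R B0 → L0 hit [-]

WB = [5, 2]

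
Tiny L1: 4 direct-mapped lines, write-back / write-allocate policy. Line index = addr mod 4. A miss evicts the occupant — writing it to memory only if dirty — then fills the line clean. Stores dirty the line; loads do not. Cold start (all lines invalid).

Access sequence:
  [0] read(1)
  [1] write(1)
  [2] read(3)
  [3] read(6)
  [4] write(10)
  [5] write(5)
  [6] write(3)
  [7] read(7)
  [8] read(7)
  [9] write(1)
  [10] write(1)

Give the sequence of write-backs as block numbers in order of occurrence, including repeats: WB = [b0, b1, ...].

0: R B1 -> L1 miss  d=-]
1: W B1 -> L1 hit  d=D]
2: R B3 -> L3 miss  d=-]
3: R B6 -> L2 miss  d=-]
4: W B10 -> L2 miss  d=D]
5: W B5 -> L1 miss wb->B1  d=D]
6: W B3 -> L3 hit  d=D]
7: R B7 -> L3 miss wb->B3  d=-]
8: R B7 -> L3 hit  d=-]
9: W B1 -> L1 miss wb->B5  d=D]
10: W B1 -> L1 hit  d=D]

WB = [1, 3, 5]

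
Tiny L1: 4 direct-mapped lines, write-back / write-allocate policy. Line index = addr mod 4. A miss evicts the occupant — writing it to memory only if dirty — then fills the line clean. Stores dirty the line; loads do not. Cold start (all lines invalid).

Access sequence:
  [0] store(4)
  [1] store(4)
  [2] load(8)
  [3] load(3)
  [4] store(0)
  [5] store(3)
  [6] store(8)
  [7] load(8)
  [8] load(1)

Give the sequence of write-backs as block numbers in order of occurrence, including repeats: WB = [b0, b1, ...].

0: W B4 -> L0 miss  d=D]
1: W B4 -> L0 hit  d=D]
2: R B8 -> L0 miss wb->B4  d=-]
3: R B3 -> L3 miss  d=-]
4: W B0 -> L0 miss  d=D]
5: W B3 -> L3 hit  d=D]
6: W B8 -> L0 miss wb->B0  d=D]
7: R B8 -> L0 hit  d=D]
8: R B1 -> L1 miss  d=-]

WB = [4, 0]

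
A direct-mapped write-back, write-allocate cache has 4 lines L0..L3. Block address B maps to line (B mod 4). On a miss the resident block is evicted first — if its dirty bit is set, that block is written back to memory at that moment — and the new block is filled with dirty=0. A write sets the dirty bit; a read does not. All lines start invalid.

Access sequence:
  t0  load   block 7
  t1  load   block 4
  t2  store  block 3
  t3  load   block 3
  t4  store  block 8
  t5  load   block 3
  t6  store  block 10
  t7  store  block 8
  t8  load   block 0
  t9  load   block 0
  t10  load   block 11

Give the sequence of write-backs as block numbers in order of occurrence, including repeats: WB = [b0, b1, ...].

WB = [8, 3]

0: R B7 -> L3 miss  d=-]
1: R B4 -> L0 miss  d=-]
2: W B3 -> L3 miss  d=D]
3: R B3 -> L3 hit  d=D]
4: W B8 -> L0 miss  d=D]
5: R B3 -> L3 hit  d=D]
6: W B10 -> L2 miss  d=D]
7: W B8 -> L0 hit  d=D]
8: R B0 -> L0 miss wb->B8  d=-]
9: R B0 -> L0 hit  d=-]
10: R B11 -> L3 miss wb->B3  d=-]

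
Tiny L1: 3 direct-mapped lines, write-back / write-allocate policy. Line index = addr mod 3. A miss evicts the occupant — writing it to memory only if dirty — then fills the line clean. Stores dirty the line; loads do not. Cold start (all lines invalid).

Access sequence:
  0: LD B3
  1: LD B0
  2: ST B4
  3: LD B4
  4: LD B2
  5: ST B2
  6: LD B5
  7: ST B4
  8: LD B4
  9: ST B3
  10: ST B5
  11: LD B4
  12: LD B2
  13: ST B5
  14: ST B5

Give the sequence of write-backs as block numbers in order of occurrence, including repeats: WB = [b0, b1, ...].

WB = [2, 5]

0: R B3 → L0 miss [-]
1: R B0 → L0 miss [-]
2: W B4 → L1 miss [D]
3: R B4 → L1 hit [D]
4: R B2 → L2 miss [-]
5: W B2 → L2 hit [D]
6: R B5 → L2 miss wb→B2 [-]
7: W B4 → L1 hit [D]
8: R B4 → L1 hit [D]
9: W B3 → L0 miss [D]
10: W B5 → L2 hit [D]
11: R B4 → L1 hit [D]
12: R B2 → L2 miss wb→B5 [-]
13: W B5 → L2 miss [D]
14: W B5 → L2 hit [D]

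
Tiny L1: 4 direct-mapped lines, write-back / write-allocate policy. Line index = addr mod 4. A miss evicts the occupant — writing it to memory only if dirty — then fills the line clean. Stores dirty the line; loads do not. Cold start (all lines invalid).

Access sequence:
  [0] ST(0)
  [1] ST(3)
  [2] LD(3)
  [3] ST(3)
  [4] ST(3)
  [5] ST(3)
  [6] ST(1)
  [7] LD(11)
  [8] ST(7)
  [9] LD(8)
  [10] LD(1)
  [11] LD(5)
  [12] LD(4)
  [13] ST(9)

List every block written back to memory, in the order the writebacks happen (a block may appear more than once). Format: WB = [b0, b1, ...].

WB = [3, 0, 1]

0: W B0 -> L0 miss  d=D]
1: W B3 -> L3 miss  d=D]
2: R B3 -> L3 hit  d=D]
3: W B3 -> L3 hit  d=D]
4: W B3 -> L3 hit  d=D]
5: W B3 -> L3 hit  d=D]
6: W B1 -> L1 miss  d=D]
7: R B11 -> L3 miss wb->B3  d=-]
8: W B7 -> L3 miss  d=D]
9: R B8 -> L0 miss wb->B0  d=-]
10: R B1 -> L1 hit  d=D]
11: R B5 -> L1 miss wb->B1  d=-]
12: R B4 -> L0 miss  d=-]
13: W B9 -> L1 miss  d=D]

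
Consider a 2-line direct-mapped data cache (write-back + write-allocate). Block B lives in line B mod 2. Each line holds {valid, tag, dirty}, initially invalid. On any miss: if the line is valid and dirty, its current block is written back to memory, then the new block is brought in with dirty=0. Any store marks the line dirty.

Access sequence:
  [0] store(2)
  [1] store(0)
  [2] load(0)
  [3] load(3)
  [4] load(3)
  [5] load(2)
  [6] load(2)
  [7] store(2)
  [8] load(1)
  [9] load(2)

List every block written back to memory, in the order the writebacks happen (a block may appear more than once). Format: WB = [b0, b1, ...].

WB = [2, 0]

0: W B2 -> L0 miss  d=D]
1: W B0 -> L0 miss wb->B2  d=D]
2: R B0 -> L0 hit  d=D]
3: R B3 -> L1 miss  d=-]
4: R B3 -> L1 hit  d=-]
5: R B2 -> L0 miss wb->B0  d=-]
6: R B2 -> L0 hit  d=-]
7: W B2 -> L0 hit  d=D]
8: R B1 -> L1 miss  d=-]
9: R B2 -> L0 hit  d=D]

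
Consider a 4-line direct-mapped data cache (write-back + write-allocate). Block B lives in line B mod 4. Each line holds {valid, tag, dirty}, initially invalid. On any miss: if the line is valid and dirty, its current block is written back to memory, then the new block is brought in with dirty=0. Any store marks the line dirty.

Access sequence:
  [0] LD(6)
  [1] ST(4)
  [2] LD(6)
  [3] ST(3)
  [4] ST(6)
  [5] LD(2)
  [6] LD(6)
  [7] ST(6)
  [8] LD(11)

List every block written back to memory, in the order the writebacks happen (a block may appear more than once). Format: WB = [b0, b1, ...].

0: R B6 -> L2 miss  d=-]
1: W B4 -> L0 miss  d=D]
2: R B6 -> L2 hit  d=-]
3: W B3 -> L3 miss  d=D]
4: W B6 -> L2 hit  d=D]
5: R B2 -> L2 miss wb->B6  d=-]
6: R B6 -> L2 miss  d=-]
7: W B6 -> L2 hit  d=D]
8: R B11 -> L3 miss wb->B3  d=-]

WB = [6, 3]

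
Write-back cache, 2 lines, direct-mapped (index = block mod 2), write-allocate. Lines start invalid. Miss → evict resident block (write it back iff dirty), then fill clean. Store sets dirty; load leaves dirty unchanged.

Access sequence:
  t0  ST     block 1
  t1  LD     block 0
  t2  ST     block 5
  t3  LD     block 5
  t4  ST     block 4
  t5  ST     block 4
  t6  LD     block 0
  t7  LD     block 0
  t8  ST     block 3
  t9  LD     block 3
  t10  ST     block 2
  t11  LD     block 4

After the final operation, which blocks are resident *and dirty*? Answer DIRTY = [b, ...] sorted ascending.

DIRTY = [3]

0: W B1 -> L1 miss  d=D]
1: R B0 -> L0 miss  d=-]
2: W B5 -> L1 miss wb->B1  d=D]
3: R B5 -> L1 hit  d=D]
4: W B4 -> L0 miss  d=D]
5: W B4 -> L0 hit  d=D]
6: R B0 -> L0 miss wb->B4  d=-]
7: R B0 -> L0 hit  d=-]
8: W B3 -> L1 miss wb->B5  d=D]
9: R B3 -> L1 hit  d=D]
10: W B2 -> L0 miss  d=D]
11: R B4 -> L0 miss wb->B2  d=-]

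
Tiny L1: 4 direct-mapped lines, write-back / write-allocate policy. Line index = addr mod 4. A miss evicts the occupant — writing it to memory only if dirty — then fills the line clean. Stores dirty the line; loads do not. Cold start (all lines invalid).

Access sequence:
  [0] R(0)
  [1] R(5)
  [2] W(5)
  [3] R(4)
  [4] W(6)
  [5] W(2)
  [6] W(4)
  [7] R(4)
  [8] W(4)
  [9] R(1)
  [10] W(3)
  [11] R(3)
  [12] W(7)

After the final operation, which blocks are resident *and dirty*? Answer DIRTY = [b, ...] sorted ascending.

0: R B0 → L0 miss [-]
1: R B5 → L1 miss [-]
2: W B5 → L1 hit [D]
3: R B4 → L0 miss [-]
4: W B6 → L2 miss [D]
5: W B2 → L2 miss wb→B6 [D]
6: W B4 → L0 hit [D]
7: R B4 → L0 hit [D]
8: W B4 → L0 hit [D]
9: R B1 → L1 miss wb→B5 [-]
10: W B3 → L3 miss [D]
11: R B3 → L3 hit [D]
12: W B7 → L3 miss wb→B3 [D]

DIRTY = [2, 4, 7]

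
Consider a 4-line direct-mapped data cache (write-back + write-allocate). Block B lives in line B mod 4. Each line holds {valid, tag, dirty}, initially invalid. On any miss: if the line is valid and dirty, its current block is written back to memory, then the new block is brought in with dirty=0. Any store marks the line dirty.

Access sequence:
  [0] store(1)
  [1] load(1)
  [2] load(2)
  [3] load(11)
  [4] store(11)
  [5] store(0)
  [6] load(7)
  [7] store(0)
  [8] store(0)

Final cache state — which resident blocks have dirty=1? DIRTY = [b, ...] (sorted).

DIRTY = [0, 1]

0: W B1 -> L1 miss  d=D]
1: R B1 -> L1 hit  d=D]
2: R B2 -> L2 miss  d=-]
3: R B11 -> L3 miss  d=-]
4: W B11 -> L3 hit  d=D]
5: W B0 -> L0 miss  d=D]
6: R B7 -> L3 miss wb->B11  d=-]
7: W B0 -> L0 hit  d=D]
8: W B0 -> L0 hit  d=D]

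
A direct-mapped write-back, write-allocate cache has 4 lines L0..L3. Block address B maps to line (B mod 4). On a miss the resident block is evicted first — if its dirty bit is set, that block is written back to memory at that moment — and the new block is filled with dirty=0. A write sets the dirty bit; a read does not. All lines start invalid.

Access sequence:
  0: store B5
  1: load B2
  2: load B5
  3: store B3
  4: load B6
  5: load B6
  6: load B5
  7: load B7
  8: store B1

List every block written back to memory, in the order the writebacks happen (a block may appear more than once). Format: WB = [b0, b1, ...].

0: W B5 -> L1 miss  d=D]
1: R B2 -> L2 miss  d=-]
2: R B5 -> L1 hit  d=D]
3: W B3 -> L3 miss  d=D]
4: R B6 -> L2 miss  d=-]
5: R B6 -> L2 hit  d=-]
6: R B5 -> L1 hit  d=D]
7: R B7 -> L3 miss wb->B3  d=-]
8: W B1 -> L1 miss wb->B5  d=D]

WB = [3, 5]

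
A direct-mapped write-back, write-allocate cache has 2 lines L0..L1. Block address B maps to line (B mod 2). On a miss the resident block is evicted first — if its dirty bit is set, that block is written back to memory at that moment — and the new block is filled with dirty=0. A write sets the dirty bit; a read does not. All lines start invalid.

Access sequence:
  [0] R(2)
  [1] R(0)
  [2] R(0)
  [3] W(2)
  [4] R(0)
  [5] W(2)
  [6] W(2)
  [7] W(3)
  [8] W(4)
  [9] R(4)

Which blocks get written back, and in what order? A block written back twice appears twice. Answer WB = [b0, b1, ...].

0: R B2 -> L0 miss  d=-]
1: R B0 -> L0 miss  d=-]
2: R B0 -> L0 hit  d=-]
3: W B2 -> L0 miss  d=D]
4: R B0 -> L0 miss wb->B2  d=-]
5: W B2 -> L0 miss  d=D]
6: W B2 -> L0 hit  d=D]
7: W B3 -> L1 miss  d=D]
8: W B4 -> L0 miss wb->B2  d=D]
9: R B4 -> L0 hit  d=D]

WB = [2, 2]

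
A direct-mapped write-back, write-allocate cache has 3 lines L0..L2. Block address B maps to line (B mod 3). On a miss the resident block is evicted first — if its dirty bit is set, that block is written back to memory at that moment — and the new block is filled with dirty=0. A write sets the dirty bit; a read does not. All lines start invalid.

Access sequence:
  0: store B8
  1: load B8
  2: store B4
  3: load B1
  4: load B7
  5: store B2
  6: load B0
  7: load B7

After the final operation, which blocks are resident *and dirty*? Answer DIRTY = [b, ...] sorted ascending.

0: W B8 -> L2 miss  d=D]
1: R B8 -> L2 hit  d=D]
2: W B4 -> L1 miss  d=D]
3: R B1 -> L1 miss wb->B4  d=-]
4: R B7 -> L1 miss  d=-]
5: W B2 -> L2 miss wb->B8  d=D]
6: R B0 -> L0 miss  d=-]
7: R B7 -> L1 hit  d=-]

DIRTY = [2]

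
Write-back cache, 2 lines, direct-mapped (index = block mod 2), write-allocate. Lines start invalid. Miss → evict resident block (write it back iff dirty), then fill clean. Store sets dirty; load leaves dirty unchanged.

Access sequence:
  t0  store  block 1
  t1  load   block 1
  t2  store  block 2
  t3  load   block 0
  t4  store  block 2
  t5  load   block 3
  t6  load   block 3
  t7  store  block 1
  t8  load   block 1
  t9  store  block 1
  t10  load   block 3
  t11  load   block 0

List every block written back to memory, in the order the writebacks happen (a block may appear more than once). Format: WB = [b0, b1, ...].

WB = [2, 1, 1, 2]

0: W B1 -> L1 miss  d=D]
1: R B1 -> L1 hit  d=D]
2: W B2 -> L0 miss  d=D]
3: R B0 -> L0 miss wb->B2  d=-]
4: W B2 -> L0 miss  d=D]
5: R B3 -> L1 miss wb->B1  d=-]
6: R B3 -> L1 hit  d=-]
7: W B1 -> L1 miss  d=D]
8: R B1 -> L1 hit  d=D]
9: W B1 -> L1 hit  d=D]
10: R B3 -> L1 miss wb->B1  d=-]
11: R B0 -> L0 miss wb->B2  d=-]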